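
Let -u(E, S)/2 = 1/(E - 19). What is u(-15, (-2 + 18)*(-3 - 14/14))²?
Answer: 1/289 ≈ 0.0034602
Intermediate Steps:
u(E, S) = -2/(-19 + E) (u(E, S) = -2/(E - 19) = -2/(-19 + E))
u(-15, (-2 + 18)*(-3 - 14/14))² = (-2/(-19 - 15))² = (-2/(-34))² = (-2*(-1/34))² = (1/17)² = 1/289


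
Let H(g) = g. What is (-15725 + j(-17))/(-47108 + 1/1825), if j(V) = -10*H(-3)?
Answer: 28643375/85972099 ≈ 0.33317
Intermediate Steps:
j(V) = 30 (j(V) = -10*(-3) = 30)
(-15725 + j(-17))/(-47108 + 1/1825) = (-15725 + 30)/(-47108 + 1/1825) = -15695/(-47108 + 1/1825) = -15695/(-85972099/1825) = -15695*(-1825/85972099) = 28643375/85972099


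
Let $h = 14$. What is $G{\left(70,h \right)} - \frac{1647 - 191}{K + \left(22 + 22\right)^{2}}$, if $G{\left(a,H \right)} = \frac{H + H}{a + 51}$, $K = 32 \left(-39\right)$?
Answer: $- \frac{9807}{5203} \approx -1.8849$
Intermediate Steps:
$K = -1248$
$G{\left(a,H \right)} = \frac{2 H}{51 + a}$
$G{\left(70,h \right)} - \frac{1647 - 191}{K + \left(22 + 22\right)^{2}} = 2 \cdot 14 \frac{1}{51 + 70} - \frac{1647 - 191}{-1248 + \left(22 + 22\right)^{2}} = 2 \cdot 14 \cdot \frac{1}{121} - \frac{1456}{-1248 + 44^{2}} = 2 \cdot 14 \cdot \frac{1}{121} - \frac{1456}{-1248 + 1936} = \frac{28}{121} - \frac{1456}{688} = \frac{28}{121} - 1456 \cdot \frac{1}{688} = \frac{28}{121} - \frac{91}{43} = - \frac{9807}{5203}$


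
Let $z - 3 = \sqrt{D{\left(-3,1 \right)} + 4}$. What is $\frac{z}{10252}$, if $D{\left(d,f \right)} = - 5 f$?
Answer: $\frac{3}{10252} + \frac{i}{10252} \approx 0.00029263 + 9.7542 \cdot 10^{-5} i$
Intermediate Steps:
$z = 3 + i$ ($z = 3 + \sqrt{\left(-5\right) 1 + 4} = 3 + \sqrt{-5 + 4} = 3 + \sqrt{-1} = 3 + i \approx 3.0 + 1.0 i$)
$\frac{z}{10252} = \frac{3 + i}{10252} = \frac{3}{10252} + \frac{i}{10252}$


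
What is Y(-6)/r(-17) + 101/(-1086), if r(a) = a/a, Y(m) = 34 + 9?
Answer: 46597/1086 ≈ 42.907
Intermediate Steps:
Y(m) = 43
r(a) = 1
Y(-6)/r(-17) + 101/(-1086) = 43/1 + 101/(-1086) = 43*1 + 101*(-1/1086) = 43 - 101/1086 = 46597/1086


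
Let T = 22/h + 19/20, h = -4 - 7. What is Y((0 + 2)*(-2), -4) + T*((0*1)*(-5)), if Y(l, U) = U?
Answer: -4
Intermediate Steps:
h = -11
T = -21/20 (T = 22/(-11) + 19/20 = 22*(-1/11) + 19*(1/20) = -2 + 19/20 = -21/20 ≈ -1.0500)
Y((0 + 2)*(-2), -4) + T*((0*1)*(-5)) = -4 - 21*0*1*(-5)/20 = -4 - 0*(-5) = -4 - 21/20*0 = -4 + 0 = -4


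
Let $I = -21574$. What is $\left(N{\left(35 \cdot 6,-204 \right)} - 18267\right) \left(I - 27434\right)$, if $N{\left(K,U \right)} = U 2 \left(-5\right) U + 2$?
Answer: $21290300400$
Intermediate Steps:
$N{\left(K,U \right)} = 2 - 10 U^{2}$ ($N{\left(K,U \right)} = U \left(- 10 U\right) + 2 = - 10 U^{2} + 2 = 2 - 10 U^{2}$)
$\left(N{\left(35 \cdot 6,-204 \right)} - 18267\right) \left(I - 27434\right) = \left(\left(2 - 10 \left(-204\right)^{2}\right) - 18267\right) \left(-21574 - 27434\right) = \left(\left(2 - 416160\right) - 18267\right) \left(-49008\right) = \left(-416158 - 18267\right) \left(-49008\right) = \left(-434425\right) \left(-49008\right) = 21290300400$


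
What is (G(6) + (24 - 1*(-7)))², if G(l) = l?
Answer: 1369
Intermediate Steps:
(G(6) + (24 - 1*(-7)))² = (6 + (24 - 1*(-7)))² = (6 + (24 + 7))² = (6 + 31)² = 37² = 1369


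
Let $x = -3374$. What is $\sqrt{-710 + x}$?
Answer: $2 i \sqrt{1021} \approx 63.906 i$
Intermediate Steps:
$\sqrt{-710 + x} = \sqrt{-710 - 3374} = \sqrt{-4084} = 2 i \sqrt{1021}$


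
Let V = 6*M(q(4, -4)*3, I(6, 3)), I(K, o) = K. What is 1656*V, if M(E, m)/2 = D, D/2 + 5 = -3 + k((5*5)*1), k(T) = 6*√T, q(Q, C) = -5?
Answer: 874368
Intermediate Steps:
D = 44 (D = -10 + 2*(-3 + 6*√((5*5)*1)) = -10 + 2*(-3 + 6*√(25*1)) = -10 + 2*(-3 + 6*√25) = -10 + 2*(-3 + 6*5) = -10 + 2*(-3 + 30) = -10 + 2*27 = -10 + 54 = 44)
M(E, m) = 88 (M(E, m) = 2*44 = 88)
V = 528 (V = 6*88 = 528)
1656*V = 1656*528 = 874368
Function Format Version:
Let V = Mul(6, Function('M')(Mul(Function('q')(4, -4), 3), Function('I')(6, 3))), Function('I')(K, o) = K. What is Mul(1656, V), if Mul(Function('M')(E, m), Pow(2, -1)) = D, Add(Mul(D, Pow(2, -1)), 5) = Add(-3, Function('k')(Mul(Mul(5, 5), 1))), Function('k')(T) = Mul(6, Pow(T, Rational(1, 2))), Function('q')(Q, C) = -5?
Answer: 874368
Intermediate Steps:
D = 44 (D = Add(-10, Mul(2, Add(-3, Mul(6, Pow(Mul(Mul(5, 5), 1), Rational(1, 2)))))) = Add(-10, Mul(2, Add(-3, Mul(6, Pow(Mul(25, 1), Rational(1, 2)))))) = Add(-10, Mul(2, Add(-3, Mul(6, Pow(25, Rational(1, 2)))))) = Add(-10, Mul(2, Add(-3, Mul(6, 5)))) = Add(-10, Mul(2, Add(-3, 30))) = Add(-10, Mul(2, 27)) = Add(-10, 54) = 44)
Function('M')(E, m) = 88 (Function('M')(E, m) = Mul(2, 44) = 88)
V = 528 (V = Mul(6, 88) = 528)
Mul(1656, V) = Mul(1656, 528) = 874368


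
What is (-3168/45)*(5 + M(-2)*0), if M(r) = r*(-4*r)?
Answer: -352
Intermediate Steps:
M(r) = -4*r²
(-3168/45)*(5 + M(-2)*0) = (-3168/45)*(5 - 4*(-2)²*0) = (-3168*1/45)*(5 - 4*4*0) = -352*(5 - 16*0)/5 = -352*(5 + 0)/5 = -352/5*5 = -352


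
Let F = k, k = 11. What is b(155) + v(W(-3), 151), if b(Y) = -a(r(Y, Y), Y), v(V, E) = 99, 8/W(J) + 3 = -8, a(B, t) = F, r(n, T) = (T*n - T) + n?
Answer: 88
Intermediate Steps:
r(n, T) = n - T + T*n (r(n, T) = (-T + T*n) + n = n - T + T*n)
F = 11
a(B, t) = 11
W(J) = -8/11 (W(J) = 8/(-3 - 8) = 8/(-11) = 8*(-1/11) = -8/11)
b(Y) = -11 (b(Y) = -1*11 = -11)
b(155) + v(W(-3), 151) = -11 + 99 = 88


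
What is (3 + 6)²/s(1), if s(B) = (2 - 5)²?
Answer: 9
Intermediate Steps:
s(B) = 9 (s(B) = (-3)² = 9)
(3 + 6)²/s(1) = (3 + 6)²/9 = 9²*(⅑) = 81*(⅑) = 9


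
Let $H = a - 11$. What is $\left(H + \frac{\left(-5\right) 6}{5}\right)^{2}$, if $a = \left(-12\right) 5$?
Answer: $5929$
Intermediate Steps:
$a = -60$
$H = -71$ ($H = -60 - 11 = -71$)
$\left(H + \frac{\left(-5\right) 6}{5}\right)^{2} = \left(-71 + \frac{\left(-5\right) 6}{5}\right)^{2} = \left(-71 - 6\right)^{2} = \left(-77\right)^{2} = 5929$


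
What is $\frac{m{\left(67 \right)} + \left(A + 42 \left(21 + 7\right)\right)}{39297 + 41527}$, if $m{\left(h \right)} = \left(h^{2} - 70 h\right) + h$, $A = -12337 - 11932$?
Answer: $- \frac{23227}{80824} \approx -0.28738$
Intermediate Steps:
$A = -24269$ ($A = -12337 - 11932 = -24269$)
$m{\left(h \right)} = h^{2} - 69 h$
$\frac{m{\left(67 \right)} + \left(A + 42 \left(21 + 7\right)\right)}{39297 + 41527} = \frac{67 \left(-69 + 67\right) - \left(24269 - 42 \left(21 + 7\right)\right)}{39297 + 41527} = \frac{67 \left(-2\right) + \left(-24269 + 42 \cdot 28\right)}{80824} = \left(-134 + \left(-24269 + 1176\right)\right) \frac{1}{80824} = \left(-134 - 23093\right) \frac{1}{80824} = \left(-23227\right) \frac{1}{80824} = - \frac{23227}{80824}$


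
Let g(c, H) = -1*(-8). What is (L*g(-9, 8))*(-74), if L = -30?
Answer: 17760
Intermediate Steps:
g(c, H) = 8
(L*g(-9, 8))*(-74) = -30*8*(-74) = -240*(-74) = 17760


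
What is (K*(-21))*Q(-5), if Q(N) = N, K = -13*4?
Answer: -5460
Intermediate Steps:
K = -52
(K*(-21))*Q(-5) = -52*(-21)*(-5) = 1092*(-5) = -5460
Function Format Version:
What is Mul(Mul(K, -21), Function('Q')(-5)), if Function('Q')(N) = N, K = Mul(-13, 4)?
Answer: -5460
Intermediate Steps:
K = -52
Mul(Mul(K, -21), Function('Q')(-5)) = Mul(Mul(-52, -21), -5) = Mul(1092, -5) = -5460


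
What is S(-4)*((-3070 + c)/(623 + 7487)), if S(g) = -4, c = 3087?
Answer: -34/4055 ≈ -0.0083847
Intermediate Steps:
S(-4)*((-3070 + c)/(623 + 7487)) = -4*(-3070 + 3087)/(623 + 7487) = -68/8110 = -4*17/8110 = -34/4055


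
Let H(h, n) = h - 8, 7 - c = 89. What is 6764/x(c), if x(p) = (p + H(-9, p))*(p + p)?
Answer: 1691/4059 ≈ 0.41660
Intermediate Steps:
c = -82 (c = 7 - 1*89 = 7 - 89 = -82)
H(h, n) = -8 + h
x(p) = 2*p*(-17 + p) (x(p) = (p + (-8 - 9))*(p + p) = (p - 17)*(2*p) = (-17 + p)*(2*p) = 2*p*(-17 + p))
6764/x(c) = 6764/((2*(-82)*(-17 - 82))) = 6764/((2*(-82)*(-99))) = 6764/16236 = 6764*(1/16236) = 1691/4059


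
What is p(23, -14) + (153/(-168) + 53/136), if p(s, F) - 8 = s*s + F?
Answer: 62175/119 ≈ 522.48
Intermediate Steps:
p(s, F) = 8 + F + s**2 (p(s, F) = 8 + (s*s + F) = 8 + (s**2 + F) = 8 + (F + s**2) = 8 + F + s**2)
p(23, -14) + (153/(-168) + 53/136) = (8 - 14 + 23**2) + (153/(-168) + 53/136) = (8 - 14 + 529) + (153*(-1/168) + 53*(1/136)) = 523 + (-51/56 + 53/136) = 523 - 62/119 = 62175/119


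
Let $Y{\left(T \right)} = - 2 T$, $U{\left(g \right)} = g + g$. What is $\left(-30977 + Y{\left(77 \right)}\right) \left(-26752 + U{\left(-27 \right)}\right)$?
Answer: $834497586$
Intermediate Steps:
$U{\left(g \right)} = 2 g$
$\left(-30977 + Y{\left(77 \right)}\right) \left(-26752 + U{\left(-27 \right)}\right) = \left(-30977 - 154\right) \left(-26752 + 2 \left(-27\right)\right) = \left(-30977 - 154\right) \left(-26752 - 54\right) = \left(-31131\right) \left(-26806\right) = 834497586$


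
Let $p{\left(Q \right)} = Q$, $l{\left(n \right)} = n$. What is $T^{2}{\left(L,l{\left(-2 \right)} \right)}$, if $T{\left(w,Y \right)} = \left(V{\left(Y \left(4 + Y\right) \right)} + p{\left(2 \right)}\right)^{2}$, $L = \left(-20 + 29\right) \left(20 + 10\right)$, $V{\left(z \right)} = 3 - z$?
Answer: $6561$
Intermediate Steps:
$L = 270$ ($L = 9 \cdot 30 = 270$)
$T{\left(w,Y \right)} = \left(5 - Y \left(4 + Y\right)\right)^{2}$ ($T{\left(w,Y \right)} = \left(\left(3 - Y \left(4 + Y\right)\right) + 2\right)^{2} = \left(5 - Y \left(4 + Y\right)\right)^{2}$)
$T^{2}{\left(L,l{\left(-2 \right)} \right)} = \left(\left(-5 - 2 \left(4 - 2\right)\right)^{2}\right)^{2} = \left(\left(-5 - 4\right)^{2}\right)^{2} = \left(\left(-9\right)^{2}\right)^{2} = 81^{2} = 6561$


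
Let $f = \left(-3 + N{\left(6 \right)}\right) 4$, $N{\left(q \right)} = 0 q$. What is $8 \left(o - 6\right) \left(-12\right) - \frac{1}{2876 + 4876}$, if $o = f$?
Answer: $\frac{13395455}{7752} \approx 1728.0$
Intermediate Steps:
$N{\left(q \right)} = 0$
$f = -12$ ($f = \left(-3 + 0\right) 4 = \left(-3\right) 4 = -12$)
$o = -12$
$8 \left(o - 6\right) \left(-12\right) - \frac{1}{2876 + 4876} = 8 \left(-12 - 6\right) \left(-12\right) - \frac{1}{2876 + 4876} = 8 \left(-12 - 6\right) \left(-12\right) - \frac{1}{7752} = 8 \left(-18\right) \left(-12\right) - \frac{1}{7752} = \left(-144\right) \left(-12\right) - \frac{1}{7752} = 1728 - \frac{1}{7752} = \frac{13395455}{7752}$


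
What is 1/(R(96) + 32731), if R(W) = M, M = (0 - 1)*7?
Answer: 1/32724 ≈ 3.0559e-5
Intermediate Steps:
M = -7 (M = -1*7 = -7)
R(W) = -7
1/(R(96) + 32731) = 1/(-7 + 32731) = 1/32724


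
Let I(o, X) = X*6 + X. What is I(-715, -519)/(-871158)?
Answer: 1211/290386 ≈ 0.0041703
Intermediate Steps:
I(o, X) = 7*X (I(o, X) = 6*X + X = 7*X)
I(-715, -519)/(-871158) = (7*(-519))/(-871158) = -3633*(-1/871158) = 1211/290386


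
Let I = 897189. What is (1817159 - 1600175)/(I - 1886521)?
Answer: -54246/247333 ≈ -0.21932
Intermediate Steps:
(1817159 - 1600175)/(I - 1886521) = (1817159 - 1600175)/(897189 - 1886521) = 216984/(-989332) = 216984*(-1/989332) = -54246/247333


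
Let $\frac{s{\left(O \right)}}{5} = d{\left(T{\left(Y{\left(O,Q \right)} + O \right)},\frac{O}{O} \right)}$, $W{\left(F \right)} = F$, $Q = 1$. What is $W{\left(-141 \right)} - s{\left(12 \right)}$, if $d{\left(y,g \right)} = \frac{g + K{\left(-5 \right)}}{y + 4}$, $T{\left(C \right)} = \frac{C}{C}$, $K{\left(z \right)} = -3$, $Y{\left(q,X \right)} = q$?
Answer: $-139$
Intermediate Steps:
$T{\left(C \right)} = 1$
$d{\left(y,g \right)} = \frac{-3 + g}{4 + y}$ ($d{\left(y,g \right)} = \frac{g - 3}{y + 4} = \frac{-3 + g}{4 + y}$)
$s{\left(O \right)} = -2$ ($s{\left(O \right)} = 5 \frac{-3 + \frac{O}{O}}{4 + 1} = 5 \frac{-3 + 1}{5} = 5 \cdot \frac{1}{5} \left(-2\right) = 5 \left(- \frac{2}{5}\right) = -2$)
$W{\left(-141 \right)} - s{\left(12 \right)} = -141 - -2 = -141 + 2 = -139$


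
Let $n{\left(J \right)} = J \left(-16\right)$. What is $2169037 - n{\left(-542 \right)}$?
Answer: $2160365$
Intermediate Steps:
$n{\left(J \right)} = - 16 J$
$2169037 - n{\left(-542 \right)} = 2169037 - \left(-16\right) \left(-542\right) = 2169037 - 8672 = 2160365$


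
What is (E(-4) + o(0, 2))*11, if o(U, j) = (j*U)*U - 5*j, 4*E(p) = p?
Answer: -121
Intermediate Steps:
E(p) = p/4
o(U, j) = -5*j + j*U² (o(U, j) = (U*j)*U - 5*j = j*U² - 5*j = -5*j + j*U²)
(E(-4) + o(0, 2))*11 = ((¼)*(-4) + 2*(-5 + 0²))*11 = (-1 + 2*(-5 + 0))*11 = (-1 + 2*(-5))*11 = (-1 - 10)*11 = -11*11 = -121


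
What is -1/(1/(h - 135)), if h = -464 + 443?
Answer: 156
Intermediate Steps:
h = -21
-1/(1/(h - 135)) = -1/(1/(-21 - 135)) = -1/(1/(-156)) = -1/(-1/156) = -1*(-156) = 156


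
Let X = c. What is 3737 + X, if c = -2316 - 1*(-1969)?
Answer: 3390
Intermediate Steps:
c = -347 (c = -2316 + 1969 = -347)
X = -347
3737 + X = 3737 - 347 = 3390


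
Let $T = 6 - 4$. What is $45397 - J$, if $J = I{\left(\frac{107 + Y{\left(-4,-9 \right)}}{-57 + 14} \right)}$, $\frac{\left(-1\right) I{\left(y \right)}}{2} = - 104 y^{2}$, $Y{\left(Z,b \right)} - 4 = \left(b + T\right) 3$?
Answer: $\frac{82254253}{1849} \approx 44486.0$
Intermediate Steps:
$T = 2$
$Y{\left(Z,b \right)} = 10 + 3 b$ ($Y{\left(Z,b \right)} = 4 + \left(b + 2\right) 3 = 4 + \left(2 + b\right) 3 = 4 + \left(6 + 3 b\right) = 10 + 3 b$)
$I{\left(y \right)} = 208 y^{2}$ ($I{\left(y \right)} = - 2 \left(- 104 y^{2}\right) = 208 y^{2}$)
$J = \frac{1684800}{1849}$ ($J = 208 \left(\frac{107 + \left(10 + 3 \left(-9\right)\right)}{-57 + 14}\right)^{2} = 208 \left(\frac{107 + \left(10 - 27\right)}{-43}\right)^{2} = 208 \left(\left(107 - 17\right) \left(- \frac{1}{43}\right)\right)^{2} = 208 \left(90 \left(- \frac{1}{43}\right)\right)^{2} = 208 \left(- \frac{90}{43}\right)^{2} = 208 \cdot \frac{8100}{1849} = \frac{1684800}{1849} \approx 911.2$)
$45397 - J = 45397 - \frac{1684800}{1849} = \frac{82254253}{1849}$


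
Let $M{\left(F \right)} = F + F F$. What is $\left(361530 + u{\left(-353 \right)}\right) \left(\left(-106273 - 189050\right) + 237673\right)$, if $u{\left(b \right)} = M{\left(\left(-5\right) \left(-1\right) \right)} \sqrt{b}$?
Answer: $-20842204500 - 1729500 i \sqrt{353} \approx -2.0842 \cdot 10^{10} - 3.2494 \cdot 10^{7} i$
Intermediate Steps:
$M{\left(F \right)} = F + F^{2}$
$u{\left(b \right)} = 30 \sqrt{b}$ ($u{\left(b \right)} = \left(-5\right) \left(-1\right) \left(1 - -5\right) \sqrt{b} = 5 \left(1 + 5\right) \sqrt{b} = 5 \cdot 6 \sqrt{b} = 30 \sqrt{b}$)
$\left(361530 + u{\left(-353 \right)}\right) \left(\left(-106273 - 189050\right) + 237673\right) = \left(361530 + 30 \sqrt{-353}\right) \left(\left(-106273 - 189050\right) + 237673\right) = \left(361530 + 30 i \sqrt{353}\right) \left(\left(-106273 - 189050\right) + 237673\right) = \left(361530 + 30 i \sqrt{353}\right) \left(-295323 + 237673\right) = \left(361530 + 30 i \sqrt{353}\right) \left(-57650\right) = -20842204500 - 1729500 i \sqrt{353}$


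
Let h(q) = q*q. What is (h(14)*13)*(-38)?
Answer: -96824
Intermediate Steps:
h(q) = q**2
(h(14)*13)*(-38) = (14**2*13)*(-38) = (196*13)*(-38) = 2548*(-38) = -96824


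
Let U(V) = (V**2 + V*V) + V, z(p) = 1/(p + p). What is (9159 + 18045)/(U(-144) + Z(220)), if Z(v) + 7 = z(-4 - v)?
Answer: 12187392/18511807 ≈ 0.65836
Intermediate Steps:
z(p) = 1/(2*p)
Z(v) = -7 + 1/(2*(-4 - v))
U(V) = V + 2*V**2 (U(V) = (V**2 + V**2) + V = 2*V**2 + V = V + 2*V**2)
(9159 + 18045)/(U(-144) + Z(220)) = (9159 + 18045)/(-144*(1 + 2*(-144)) + (-57 - 14*220)/(2*(4 + 220))) = 27204/(-144*(1 - 288) + (1/2)*(-57 - 3080)/224) = 27204/(-144*(-287) + (1/2)*(1/224)*(-3137)) = 27204/(41328 - 3137/448) = 27204/(18511807/448) = 27204*(448/18511807) = 12187392/18511807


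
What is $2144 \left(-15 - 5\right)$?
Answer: $-42880$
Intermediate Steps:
$2144 \left(-15 - 5\right) = 2144 \left(-20\right) = -42880$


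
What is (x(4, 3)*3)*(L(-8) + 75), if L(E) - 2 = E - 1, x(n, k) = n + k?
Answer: 1428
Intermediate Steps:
x(n, k) = k + n
L(E) = 1 + E (L(E) = 2 + (E - 1) = 2 + (-1 + E) = 1 + E)
(x(4, 3)*3)*(L(-8) + 75) = ((3 + 4)*3)*((1 - 8) + 75) = (7*3)*(-7 + 75) = 21*68 = 1428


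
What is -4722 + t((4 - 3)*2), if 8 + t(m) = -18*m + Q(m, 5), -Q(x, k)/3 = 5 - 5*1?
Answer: -4766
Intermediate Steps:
Q(x, k) = 0 (Q(x, k) = -3*(5 - 5*1) = -3*(5 - 5) = -3*0 = 0)
t(m) = -8 - 18*m (t(m) = -8 + (-18*m + 0) = -8 - 18*m)
-4722 + t((4 - 3)*2) = -4722 + (-8 - 18*(4 - 3)*2) = -4722 + (-8 - 18*2) = -4722 + (-8 - 36) = -4722 - 44 = -4766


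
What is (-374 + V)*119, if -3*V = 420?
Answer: -61166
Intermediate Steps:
V = -140 (V = -⅓*420 = -140)
(-374 + V)*119 = (-374 - 140)*119 = -514*119 = -61166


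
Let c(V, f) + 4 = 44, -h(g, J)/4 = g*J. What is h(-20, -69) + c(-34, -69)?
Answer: -5480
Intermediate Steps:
h(g, J) = -4*J*g (h(g, J) = -4*g*J = -4*J*g)
c(V, f) = 40 (c(V, f) = -4 + 44 = 40)
h(-20, -69) + c(-34, -69) = -4*(-69)*(-20) + 40 = -5520 + 40 = -5480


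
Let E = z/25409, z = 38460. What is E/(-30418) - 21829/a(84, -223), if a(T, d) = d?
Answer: 8435714116459/86177342263 ≈ 97.888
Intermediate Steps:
E = 38460/25409 ≈ 1.5136
E/(-30418) - 21829/a(84, -223) = (38460/25409)/(-30418) - 21829/(-223) = (38460/25409)*(-1/30418) - 21829*(-1/223) = -19230/386445481 + 21829/223 = 8435714116459/86177342263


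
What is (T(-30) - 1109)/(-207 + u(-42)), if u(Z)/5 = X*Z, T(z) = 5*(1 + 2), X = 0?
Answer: 1094/207 ≈ 5.2850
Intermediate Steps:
T(z) = 15 (T(z) = 5*3 = 15)
u(Z) = 0 (u(Z) = 5*(0*Z) = 5*0 = 0)
(T(-30) - 1109)/(-207 + u(-42)) = (15 - 1109)/(-207 + 0) = -1094/(-207) = -1094*(-1/207) = 1094/207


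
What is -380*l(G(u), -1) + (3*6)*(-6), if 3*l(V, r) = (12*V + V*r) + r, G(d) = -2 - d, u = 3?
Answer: 20956/3 ≈ 6985.3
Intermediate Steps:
l(V, r) = 4*V + r/3 + V*r/3 (l(V, r) = ((12*V + V*r) + r)/3 = (r + 12*V + V*r)/3 = 4*V + r/3 + V*r/3)
-380*l(G(u), -1) + (3*6)*(-6) = -380*(4*(-2 - 1*3) + (⅓)*(-1) + (⅓)*(-2 - 1*3)*(-1)) + (3*6)*(-6) = -380*(4*(-2 - 3) - ⅓ + (⅓)*(-2 - 3)*(-1)) + 18*(-6) = -380*(4*(-5) - ⅓ + (⅓)*(-5)*(-1)) - 108 = -380*(-20 - ⅓ + 5/3) - 108 = -380*(-56/3) - 108 = 21280/3 - 108 = 20956/3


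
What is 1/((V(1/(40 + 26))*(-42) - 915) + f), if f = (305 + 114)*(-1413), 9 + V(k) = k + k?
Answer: -11/6518438 ≈ -1.6875e-6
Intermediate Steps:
V(k) = -9 + 2*k (V(k) = -9 + (k + k) = -9 + 2*k)
f = -592047 (f = 419*(-1413) = -592047)
1/((V(1/(40 + 26))*(-42) - 915) + f) = 1/(((-9 + 2/(40 + 26))*(-42) - 915) - 592047) = 1/(((-9 + 2/66)*(-42) - 915) - 592047) = 1/(((-9 + 2*(1/66))*(-42) - 915) - 592047) = 1/(((-9 + 1/33)*(-42) - 915) - 592047) = 1/((-296/33*(-42) - 915) - 592047) = 1/((4144/11 - 915) - 592047) = 1/(-5921/11 - 592047) = 1/(-6518438/11) = -11/6518438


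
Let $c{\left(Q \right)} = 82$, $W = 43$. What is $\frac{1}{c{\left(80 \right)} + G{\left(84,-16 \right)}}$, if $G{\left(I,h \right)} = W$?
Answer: $\frac{1}{125} \approx 0.008$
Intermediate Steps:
$G{\left(I,h \right)} = 43$
$\frac{1}{c{\left(80 \right)} + G{\left(84,-16 \right)}} = \frac{1}{82 + 43} = \frac{1}{125}$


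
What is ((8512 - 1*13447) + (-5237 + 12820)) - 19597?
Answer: -16949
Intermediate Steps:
((8512 - 1*13447) + (-5237 + 12820)) - 19597 = ((8512 - 13447) + 7583) - 19597 = (-4935 + 7583) - 19597 = 2648 - 19597 = -16949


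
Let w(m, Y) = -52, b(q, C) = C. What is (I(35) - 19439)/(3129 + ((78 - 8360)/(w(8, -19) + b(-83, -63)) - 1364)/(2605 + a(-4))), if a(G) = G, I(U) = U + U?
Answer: -1931186145/311927419 ≈ -6.1911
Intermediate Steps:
I(U) = 2*U
(I(35) - 19439)/(3129 + ((78 - 8360)/(w(8, -19) + b(-83, -63)) - 1364)/(2605 + a(-4))) = (2*35 - 19439)/(3129 + ((78 - 8360)/(-52 - 63) - 1364)/(2605 - 4)) = (70 - 19439)/(3129 + (-8282/(-115) - 1364)/2601) = -19369/(3129 + (-8282*(-1/115) - 1364)*(1/2601)) = -19369/(3129 + (8282/115 - 1364)*(1/2601)) = -19369/(3129 - 148578/115*1/2601) = -19369/(3129 - 49526/99705) = -19369/311927419/99705 = -19369*99705/311927419 = -1931186145/311927419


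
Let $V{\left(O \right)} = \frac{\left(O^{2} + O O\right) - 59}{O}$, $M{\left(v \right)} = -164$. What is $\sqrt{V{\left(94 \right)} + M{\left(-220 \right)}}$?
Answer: $\frac{13 \sqrt{1222}}{94} \approx 4.8345$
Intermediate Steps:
$V{\left(O \right)} = \frac{-59 + 2 O^{2}}{O}$ ($V{\left(O \right)} = \frac{\left(O^{2} + O^{2}\right) - 59}{O} = \frac{2 O^{2} - 59}{O} = \frac{-59 + 2 O^{2}}{O}$)
$\sqrt{V{\left(94 \right)} + M{\left(-220 \right)}} = \sqrt{\left(- \frac{59}{94} + 2 \cdot 94\right) - 164} = \sqrt{\left(\left(-59\right) \frac{1}{94} + 188\right) - 164} = \sqrt{\left(- \frac{59}{94} + 188\right) - 164} = \sqrt{\frac{17613}{94} - 164} = \sqrt{\frac{2197}{94}} = \frac{13 \sqrt{1222}}{94}$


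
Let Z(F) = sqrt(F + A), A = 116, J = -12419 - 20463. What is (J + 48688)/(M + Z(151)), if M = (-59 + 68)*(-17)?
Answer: -57579/551 - 1129*sqrt(267)/1653 ≈ -115.66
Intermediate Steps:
J = -32882
Z(F) = sqrt(116 + F) (Z(F) = sqrt(F + 116) = sqrt(116 + F))
M = -153 (M = 9*(-17) = -153)
(J + 48688)/(M + Z(151)) = (-32882 + 48688)/(-153 + sqrt(116 + 151)) = 15806/(-153 + sqrt(267))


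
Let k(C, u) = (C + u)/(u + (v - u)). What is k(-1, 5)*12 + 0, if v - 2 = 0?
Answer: 24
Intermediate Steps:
v = 2 (v = 2 + 0 = 2)
k(C, u) = C/2 + u/2 (k(C, u) = (C + u)/(u + (2 - u)) = (C + u)/2 = (C + u)*(1/2) = C/2 + u/2)
k(-1, 5)*12 + 0 = ((1/2)*(-1) + (1/2)*5)*12 + 0 = (-1/2 + 5/2)*12 + 0 = 2*12 + 0 = 24 + 0 = 24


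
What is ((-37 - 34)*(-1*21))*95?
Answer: 141645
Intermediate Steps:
((-37 - 34)*(-1*21))*95 = -71*(-21)*95 = 1491*95 = 141645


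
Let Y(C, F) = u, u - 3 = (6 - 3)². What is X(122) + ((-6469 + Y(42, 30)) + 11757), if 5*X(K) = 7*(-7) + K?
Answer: 26573/5 ≈ 5314.6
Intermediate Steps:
X(K) = -49/5 + K/5 (X(K) = (7*(-7) + K)/5 = (-49 + K)/5 = -49/5 + K/5)
u = 12 (u = 3 + (6 - 3)² = 3 + 3² = 3 + 9 = 12)
Y(C, F) = 12
X(122) + ((-6469 + Y(42, 30)) + 11757) = (-49/5 + (⅕)*122) + ((-6469 + 12) + 11757) = (-49/5 + 122/5) + (-6457 + 11757) = 73/5 + 5300 = 26573/5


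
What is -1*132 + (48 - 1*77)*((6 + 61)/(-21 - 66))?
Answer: -329/3 ≈ -109.67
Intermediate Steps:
-1*132 + (48 - 1*77)*((6 + 61)/(-21 - 66)) = -132 + (48 - 77)*(67/(-87)) = -132 - 1943*(-1)/87 = -132 - 29*(-67/87) = -132 + 67/3 = -329/3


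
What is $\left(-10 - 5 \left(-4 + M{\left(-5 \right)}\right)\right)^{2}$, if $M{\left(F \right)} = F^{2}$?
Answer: $13225$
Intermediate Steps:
$\left(-10 - 5 \left(-4 + M{\left(-5 \right)}\right)\right)^{2} = \left(-10 - 5 \left(-4 + \left(-5\right)^{2}\right)\right)^{2} = \left(-10 - 5 \left(-4 + 25\right)\right)^{2} = \left(-10 - 105\right)^{2} = \left(-115\right)^{2} = 13225$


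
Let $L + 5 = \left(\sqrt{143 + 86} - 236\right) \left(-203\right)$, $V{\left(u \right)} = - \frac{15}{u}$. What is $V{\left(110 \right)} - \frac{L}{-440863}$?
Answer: $- \frac{268723}{9698986} - \frac{203 \sqrt{229}}{440863} \approx -0.034674$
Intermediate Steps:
$L = 47903 - 203 \sqrt{229}$ ($L = -5 + \left(\sqrt{143 + 86} - 236\right) \left(-203\right) = -5 + \left(\sqrt{229} - 236\right) \left(-203\right) = -5 + \left(-236 + \sqrt{229}\right) \left(-203\right) = -5 + \left(47908 - 203 \sqrt{229}\right) = 47903 - 203 \sqrt{229} \approx 44831.0$)
$V{\left(110 \right)} - \frac{L}{-440863} = - \frac{15}{110} - \frac{47903 - 203 \sqrt{229}}{-440863} = \left(-15\right) \frac{1}{110} - \left(47903 - 203 \sqrt{229}\right) \left(- \frac{1}{440863}\right) = - \frac{3}{22} - \left(- \frac{47903}{440863} + \frac{203 \sqrt{229}}{440863}\right) = - \frac{3}{22} + \left(\frac{47903}{440863} - \frac{203 \sqrt{229}}{440863}\right) = - \frac{268723}{9698986} - \frac{203 \sqrt{229}}{440863}$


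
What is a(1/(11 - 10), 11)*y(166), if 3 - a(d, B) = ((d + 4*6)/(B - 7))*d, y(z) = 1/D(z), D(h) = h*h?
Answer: -13/110224 ≈ -0.00011794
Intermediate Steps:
D(h) = h²
y(z) = z⁻² (y(z) = 1/(z²) = z⁻²)
a(d, B) = 3 - d*(24 + d)/(-7 + B) (a(d, B) = 3 - (d + 4*6)/(B - 7)*d = 3 - (d + 24)/(-7 + B)*d = 3 - (24 + d)/(-7 + B)*d = 3 - d*(24 + d)/(-7 + B))
a(1/(11 - 10), 11)*y(166) = ((-21 - (1/(11 - 10))² - 24/(11 - 10) + 3*11)/(-7 + 11))/166² = ((-21 - (1/1)² - 24/1 + 33)/4)*(1/27556) = ((-21 - 1*1² - 24*1 + 33)/4)*(1/27556) = ((-21 - 1*1 - 24 + 33)/4)*(1/27556) = ((-21 - 1 - 24 + 33)/4)*(1/27556) = ((¼)*(-13))*(1/27556) = -13/4*1/27556 = -13/110224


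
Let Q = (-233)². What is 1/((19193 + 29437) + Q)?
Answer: 1/102919 ≈ 9.7164e-6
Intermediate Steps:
Q = 54289
1/((19193 + 29437) + Q) = 1/((19193 + 29437) + 54289) = 1/(48630 + 54289) = 1/102919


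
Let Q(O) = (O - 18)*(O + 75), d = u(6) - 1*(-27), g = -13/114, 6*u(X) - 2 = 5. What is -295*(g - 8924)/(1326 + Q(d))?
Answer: 360141546/324881 ≈ 1108.5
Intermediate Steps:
u(X) = 7/6 (u(X) = ⅓ + (⅙)*5 = ⅓ + ⅚ = 7/6)
g = -13/114 (g = -13*1/114 = -13/114 ≈ -0.11404)
d = 169/6 (d = 7/6 - 1*(-27) = 7/6 + 27 = 169/6 ≈ 28.167)
Q(O) = (-18 + O)*(75 + O)
-295*(g - 8924)/(1326 + Q(d)) = -295*(-13/114 - 8924)/(1326 + (-1350 + (169/6)² + 57*(169/6))) = -(-300117955)/(114*(1326 + (-1350 + 28561/36 + 3211/2))) = -(-300117955)/(114*(1326 + 37759/36)) = -(-300117955)/(114*85495/36) = -(-300117955)*36/(114*85495) = -295*(-6104094/1624405) = 360141546/324881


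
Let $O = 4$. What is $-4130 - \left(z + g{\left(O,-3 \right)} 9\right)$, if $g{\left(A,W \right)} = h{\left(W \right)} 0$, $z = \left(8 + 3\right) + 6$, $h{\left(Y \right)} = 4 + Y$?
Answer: $-4147$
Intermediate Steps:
$z = 17$ ($z = 11 + 6 = 17$)
$g{\left(A,W \right)} = 0$ ($g{\left(A,W \right)} = \left(4 + W\right) 0 = 0$)
$-4130 - \left(z + g{\left(O,-3 \right)} 9\right) = -4130 - \left(17 + 0 \cdot 9\right) = -4130 - \left(17 + 0\right) = -4130 - 17 = -4147$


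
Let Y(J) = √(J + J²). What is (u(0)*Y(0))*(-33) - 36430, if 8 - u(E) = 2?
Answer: -36430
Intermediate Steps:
u(E) = 6 (u(E) = 8 - 1*2 = 8 - 2 = 6)
(u(0)*Y(0))*(-33) - 36430 = (6*√(0*(1 + 0)))*(-33) - 36430 = (6*√(0*1))*(-33) - 36430 = (6*√0)*(-33) - 36430 = (6*0)*(-33) - 36430 = 0*(-33) - 36430 = 0 - 36430 = -36430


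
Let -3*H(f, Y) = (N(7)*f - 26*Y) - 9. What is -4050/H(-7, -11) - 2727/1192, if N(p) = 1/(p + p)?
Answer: 27457569/659176 ≈ 41.654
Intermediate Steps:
N(p) = 1/(2*p)
H(f, Y) = 3 - f/42 + 26*Y/3 (H(f, Y) = -((((½)/7)*f - 26*Y) - 9)/3 = -((((½)*(⅐))*f - 26*Y) - 9)/3 = -((f/14 - 26*Y) - 9)/3 = -((-26*Y + f/14) - 9)/3 = -(-9 - 26*Y + f/14)/3 = 3 - f/42 + 26*Y/3)
-4050/H(-7, -11) - 2727/1192 = -4050/(3 - 1/42*(-7) + (26/3)*(-11)) - 2727/1192 = -4050/(3 + ⅙ - 286/3) - 2727*1/1192 = -4050/(-553/6) - 2727/1192 = -4050*(-6/553) - 2727/1192 = 24300/553 - 2727/1192 = 27457569/659176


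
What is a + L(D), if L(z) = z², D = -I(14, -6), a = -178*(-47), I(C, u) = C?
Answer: 8562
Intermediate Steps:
a = 8366
D = -14 (D = -1*14 = -14)
a + L(D) = 8366 + (-14)² = 8366 + 196 = 8562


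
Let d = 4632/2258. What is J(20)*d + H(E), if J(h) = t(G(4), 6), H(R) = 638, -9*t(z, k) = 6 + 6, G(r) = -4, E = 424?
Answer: 717214/1129 ≈ 635.26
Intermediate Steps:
d = 2316/1129 (d = 4632*(1/2258) = 2316/1129 ≈ 2.0514)
t(z, k) = -4/3 (t(z, k) = -(6 + 6)/9 = -1/9*12 = -4/3)
J(h) = -4/3
J(20)*d + H(E) = -4/3*2316/1129 + 638 = -3088/1129 + 638 = 717214/1129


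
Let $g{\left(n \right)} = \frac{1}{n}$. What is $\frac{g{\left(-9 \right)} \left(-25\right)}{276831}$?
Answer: $\frac{25}{2491479} \approx 1.0034 \cdot 10^{-5}$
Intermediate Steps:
$\frac{g{\left(-9 \right)} \left(-25\right)}{276831} = \frac{\frac{1}{-9} \left(-25\right)}{276831} = \left(- \frac{1}{9}\right) \left(-25\right) \frac{1}{276831} = \frac{25}{9} \cdot \frac{1}{276831} = \frac{25}{2491479}$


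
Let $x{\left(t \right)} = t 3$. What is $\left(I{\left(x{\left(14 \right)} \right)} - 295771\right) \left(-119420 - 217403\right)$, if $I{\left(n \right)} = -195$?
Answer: $99688156018$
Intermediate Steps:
$x{\left(t \right)} = 3 t$
$\left(I{\left(x{\left(14 \right)} \right)} - 295771\right) \left(-119420 - 217403\right) = \left(-195 - 295771\right) \left(-119420 - 217403\right) = \left(-295966\right) \left(-336823\right) = 99688156018$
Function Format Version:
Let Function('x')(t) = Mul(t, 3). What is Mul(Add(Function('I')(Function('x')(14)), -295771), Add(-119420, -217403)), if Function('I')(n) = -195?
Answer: 99688156018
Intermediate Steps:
Function('x')(t) = Mul(3, t)
Mul(Add(Function('I')(Function('x')(14)), -295771), Add(-119420, -217403)) = Mul(Add(-195, -295771), Add(-119420, -217403)) = Mul(-295966, -336823) = 99688156018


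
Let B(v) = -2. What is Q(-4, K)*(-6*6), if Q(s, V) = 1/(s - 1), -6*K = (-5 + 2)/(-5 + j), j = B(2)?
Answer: 36/5 ≈ 7.2000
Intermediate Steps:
j = -2
K = -1/14 (K = -(-5 + 2)/(6*(-5 - 2)) = -(-1)/(2*(-7)) = -(-1)*(-1)/(2*7) = -1/6*3/7 = -1/14 ≈ -0.071429)
Q(s, V) = 1/(-1 + s)
Q(-4, K)*(-6*6) = (-6*6)/(-1 - 4) = -36/(-5) = -1/5*(-36) = 36/5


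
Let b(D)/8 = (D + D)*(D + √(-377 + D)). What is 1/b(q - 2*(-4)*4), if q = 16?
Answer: 1/42128 - I*√329/2022144 ≈ 2.3737e-5 - 8.9699e-6*I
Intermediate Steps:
b(D) = 16*D*(D + √(-377 + D)) (b(D) = 8*((D + D)*(D + √(-377 + D))) = 8*((2*D)*(D + √(-377 + D))) = 8*(2*D*(D + √(-377 + D))) = 16*D*(D + √(-377 + D)))
1/b(q - 2*(-4)*4) = 1/(16*(16 - 2*(-4)*4)*((16 - 2*(-4)*4) + √(-377 + (16 - 2*(-4)*4)))) = 1/(16*(16 + 8*4)*((16 + 8*4) + √(-377 + (16 + 8*4)))) = 1/(16*(16 + 32)*((16 + 32) + √(-377 + (16 + 32)))) = 1/(16*48*(48 + √(-377 + 48))) = 1/(16*48*(48 + √(-329))) = 1/(16*48*(48 + I*√329)) = 1/(36864 + 768*I*√329)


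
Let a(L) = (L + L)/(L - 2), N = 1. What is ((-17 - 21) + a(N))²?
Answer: 1600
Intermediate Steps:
a(L) = 2*L/(-2 + L) (a(L) = (2*L)/(-2 + L) = 2*L/(-2 + L))
((-17 - 21) + a(N))² = ((-17 - 21) + 2*1/(-2 + 1))² = (-38 + 2*1/(-1))² = (-38 + 2*1*(-1))² = (-38 - 2)² = (-40)² = 1600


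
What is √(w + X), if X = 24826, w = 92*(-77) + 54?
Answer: 2*√4449 ≈ 133.40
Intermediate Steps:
w = -7030 (w = -7084 + 54 = -7030)
√(w + X) = √(-7030 + 24826) = √17796 = 2*√4449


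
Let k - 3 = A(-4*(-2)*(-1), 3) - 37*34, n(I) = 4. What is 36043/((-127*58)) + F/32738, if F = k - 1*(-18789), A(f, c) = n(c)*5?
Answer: -525336485/120574054 ≈ -4.3570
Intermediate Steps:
A(f, c) = 20 (A(f, c) = 4*5 = 20)
k = -1235 (k = 3 + (20 - 37*34) = 3 + (20 - 1258) = 3 - 1238 = -1235)
F = 17554 (F = -1235 - 1*(-18789) = -1235 + 18789 = 17554)
36043/((-127*58)) + F/32738 = 36043/((-127*58)) + 17554/32738 = 36043/(-7366) + 17554*(1/32738) = 36043*(-1/7366) + 8777/16369 = -36043/7366 + 8777/16369 = -525336485/120574054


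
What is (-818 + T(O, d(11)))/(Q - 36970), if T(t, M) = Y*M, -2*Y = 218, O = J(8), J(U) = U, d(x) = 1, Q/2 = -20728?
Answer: 103/8714 ≈ 0.011820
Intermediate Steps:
Q = -41456 (Q = 2*(-20728) = -41456)
O = 8
Y = -109 (Y = -1/2*218 = -109)
T(t, M) = -109*M
(-818 + T(O, d(11)))/(Q - 36970) = (-818 - 109*1)/(-41456 - 36970) = (-818 - 109)/(-78426) = -927*(-1/78426) = 103/8714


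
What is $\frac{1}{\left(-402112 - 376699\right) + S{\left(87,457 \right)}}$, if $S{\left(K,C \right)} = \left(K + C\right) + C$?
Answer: $- \frac{1}{777810} \approx -1.2857 \cdot 10^{-6}$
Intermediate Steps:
$S{\left(K,C \right)} = K + 2 C$ ($S{\left(K,C \right)} = \left(C + K\right) + C = K + 2 C$)
$\frac{1}{\left(-402112 - 376699\right) + S{\left(87,457 \right)}} = \frac{1}{\left(-402112 - 376699\right) + \left(87 + 2 \cdot 457\right)} = \frac{1}{\left(-402112 - 376699\right) + \left(87 + 914\right)} = \frac{1}{-778811 + 1001} = \frac{1}{-777810} = - \frac{1}{777810}$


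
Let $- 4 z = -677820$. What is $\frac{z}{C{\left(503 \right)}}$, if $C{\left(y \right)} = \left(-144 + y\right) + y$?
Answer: $\frac{169455}{862} \approx 196.58$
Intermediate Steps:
$C{\left(y \right)} = -144 + 2 y$
$z = 169455$ ($z = \left(- \frac{1}{4}\right) \left(-677820\right) = 169455$)
$\frac{z}{C{\left(503 \right)}} = \frac{169455}{-144 + 2 \cdot 503} = \frac{169455}{-144 + 1006} = \frac{169455}{862}$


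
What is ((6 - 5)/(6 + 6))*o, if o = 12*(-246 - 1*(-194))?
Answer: -52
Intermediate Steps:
o = -624 (o = 12*(-246 + 194) = 12*(-52) = -624)
((6 - 5)/(6 + 6))*o = ((6 - 5)/(6 + 6))*(-624) = (1/12)*(-624) = -52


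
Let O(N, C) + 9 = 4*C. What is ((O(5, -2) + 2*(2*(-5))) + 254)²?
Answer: 47089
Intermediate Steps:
O(N, C) = -9 + 4*C
((O(5, -2) + 2*(2*(-5))) + 254)² = (((-9 + 4*(-2)) + 2*(2*(-5))) + 254)² = (((-9 - 8) + 2*(-10)) + 254)² = ((-17 - 20) + 254)² = (-37 + 254)² = 217² = 47089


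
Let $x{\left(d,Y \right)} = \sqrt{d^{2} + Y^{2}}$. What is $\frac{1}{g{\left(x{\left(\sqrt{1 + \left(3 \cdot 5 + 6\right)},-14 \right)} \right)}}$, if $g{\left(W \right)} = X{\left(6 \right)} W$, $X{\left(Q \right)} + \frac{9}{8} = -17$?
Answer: $- \frac{4 \sqrt{218}}{15805} \approx -0.0037367$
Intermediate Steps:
$X{\left(Q \right)} = - \frac{145}{8}$ ($X{\left(Q \right)} = - \frac{9}{8} - 17 = - \frac{145}{8}$)
$x{\left(d,Y \right)} = \sqrt{Y^{2} + d^{2}}$
$g{\left(W \right)} = - \frac{145 W}{8}$
$\frac{1}{g{\left(x{\left(\sqrt{1 + \left(3 \cdot 5 + 6\right)},-14 \right)} \right)}} = \frac{1}{\left(- \frac{145}{8}\right) \sqrt{\left(-14\right)^{2} + \left(\sqrt{1 + \left(3 \cdot 5 + 6\right)}\right)^{2}}} = \frac{1}{\left(- \frac{145}{8}\right) \sqrt{196 + \left(\sqrt{1 + \left(15 + 6\right)}\right)^{2}}} = \frac{1}{\left(- \frac{145}{8}\right) \sqrt{196 + \left(\sqrt{1 + 21}\right)^{2}}} = \frac{1}{\left(- \frac{145}{8}\right) \sqrt{196 + \left(\sqrt{22}\right)^{2}}} = \frac{1}{\left(- \frac{145}{8}\right) \sqrt{196 + 22}} = \frac{1}{\left(- \frac{145}{8}\right) \sqrt{218}} = - \frac{4 \sqrt{218}}{15805}$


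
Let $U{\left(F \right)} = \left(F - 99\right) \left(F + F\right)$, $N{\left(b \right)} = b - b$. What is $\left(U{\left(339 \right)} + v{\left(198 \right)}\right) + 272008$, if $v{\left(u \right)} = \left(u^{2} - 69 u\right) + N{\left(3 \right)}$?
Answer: $460270$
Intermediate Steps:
$N{\left(b \right)} = 0$
$U{\left(F \right)} = 2 F \left(-99 + F\right)$ ($U{\left(F \right)} = \left(-99 + F\right) 2 F = 2 F \left(-99 + F\right)$)
$v{\left(u \right)} = u^{2} - 69 u$ ($v{\left(u \right)} = \left(u^{2} - 69 u\right) + 0 = u^{2} - 69 u$)
$\left(U{\left(339 \right)} + v{\left(198 \right)}\right) + 272008 = \left(2 \cdot 339 \left(-99 + 339\right) + 198 \left(-69 + 198\right)\right) + 272008 = \left(2 \cdot 339 \cdot 240 + 198 \cdot 129\right) + 272008 = \left(162720 + 25542\right) + 272008 = 188262 + 272008 = 460270$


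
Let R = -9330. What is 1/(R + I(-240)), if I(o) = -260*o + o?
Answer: 1/52830 ≈ 1.8929e-5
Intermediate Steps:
I(o) = -259*o
1/(R + I(-240)) = 1/(-9330 - 259*(-240)) = 1/(-9330 + 62160) = 1/52830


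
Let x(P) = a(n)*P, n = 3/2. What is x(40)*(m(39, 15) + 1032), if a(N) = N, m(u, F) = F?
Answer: 62820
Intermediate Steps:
n = 3/2 (n = 3*(½) = 3/2 ≈ 1.5000)
x(P) = 3*P/2
x(40)*(m(39, 15) + 1032) = ((3/2)*40)*(15 + 1032) = 60*1047 = 62820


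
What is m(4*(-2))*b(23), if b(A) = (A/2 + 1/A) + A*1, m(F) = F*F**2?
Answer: -406784/23 ≈ -17686.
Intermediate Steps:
m(F) = F**3
b(A) = 1/A + 3*A/2 (b(A) = (A*(1/2) + 1/A) + A = (A/2 + 1/A) + A = (1/A + A/2) + A = 1/A + 3*A/2)
m(4*(-2))*b(23) = (4*(-2))**3*(1/23 + (3/2)*23) = (-8)**3*(1/23 + 69/2) = -512*1589/46 = -406784/23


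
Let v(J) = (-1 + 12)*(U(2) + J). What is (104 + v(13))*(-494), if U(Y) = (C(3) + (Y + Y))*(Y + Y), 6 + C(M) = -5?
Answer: 30134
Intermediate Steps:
C(M) = -11 (C(M) = -6 - 5 = -11)
U(Y) = 2*Y*(-11 + 2*Y) (U(Y) = (-11 + (Y + Y))*(Y + Y) = (-11 + 2*Y)*(2*Y) = 2*Y*(-11 + 2*Y))
v(J) = -308 + 11*J (v(J) = (-1 + 12)*(2*2*(-11 + 2*2) + J) = 11*(2*2*(-11 + 4) + J) = 11*(2*2*(-7) + J) = 11*(-28 + J) = -308 + 11*J)
(104 + v(13))*(-494) = (104 + (-308 + 11*13))*(-494) = (104 + (-308 + 143))*(-494) = (104 - 165)*(-494) = -61*(-494) = 30134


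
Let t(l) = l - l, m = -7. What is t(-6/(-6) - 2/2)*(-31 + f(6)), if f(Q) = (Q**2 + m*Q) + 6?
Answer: 0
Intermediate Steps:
f(Q) = 6 + Q**2 - 7*Q (f(Q) = (Q**2 - 7*Q) + 6 = 6 + Q**2 - 7*Q)
t(l) = 0
t(-6/(-6) - 2/2)*(-31 + f(6)) = 0*(-31 + (6 + 6**2 - 7*6)) = 0*(-31 + (6 + 36 - 42)) = 0*(-31 + 0) = 0*(-31) = 0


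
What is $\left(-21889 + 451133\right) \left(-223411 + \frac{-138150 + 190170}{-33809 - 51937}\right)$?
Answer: $- \frac{1370479628425124}{14291} \approx -9.5898 \cdot 10^{10}$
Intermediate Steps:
$\left(-21889 + 451133\right) \left(-223411 + \frac{-138150 + 190170}{-33809 - 51937}\right) = 429244 \left(-223411 + \frac{52020}{-85746}\right) = 429244 \left(-223411 + 52020 \left(- \frac{1}{85746}\right)\right) = 429244 \left(-223411 - \frac{8670}{14291}\right) = 429244 \left(- \frac{3192775271}{14291}\right) = - \frac{1370479628425124}{14291}$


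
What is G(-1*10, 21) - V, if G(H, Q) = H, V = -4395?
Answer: 4385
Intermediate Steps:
G(-1*10, 21) - V = -1*10 - 1*(-4395) = -10 + 4395 = 4385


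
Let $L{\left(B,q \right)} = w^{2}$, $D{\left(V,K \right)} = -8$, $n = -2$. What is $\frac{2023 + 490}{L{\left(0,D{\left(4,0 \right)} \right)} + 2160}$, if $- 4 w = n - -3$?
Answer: $\frac{40208}{34561} \approx 1.1634$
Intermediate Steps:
$w = - \frac{1}{4}$ ($w = - \frac{-2 - -3}{4} = - \frac{-2 + 3}{4} = \left(- \frac{1}{4}\right) 1 = - \frac{1}{4} \approx -0.25$)
$L{\left(B,q \right)} = \frac{1}{16}$ ($L{\left(B,q \right)} = \left(- \frac{1}{4}\right)^{2} = \frac{1}{16}$)
$\frac{2023 + 490}{L{\left(0,D{\left(4,0 \right)} \right)} + 2160} = \frac{2023 + 490}{\frac{1}{16} + 2160} = \frac{2513}{\frac{34561}{16}} = 2513 \cdot \frac{16}{34561} = \frac{40208}{34561}$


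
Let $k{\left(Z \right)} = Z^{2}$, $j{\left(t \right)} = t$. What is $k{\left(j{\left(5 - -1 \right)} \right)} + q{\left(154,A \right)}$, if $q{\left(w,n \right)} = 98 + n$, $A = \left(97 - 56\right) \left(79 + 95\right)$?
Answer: $7268$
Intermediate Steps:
$A = 7134$ ($A = 41 \cdot 174 = 7134$)
$k{\left(j{\left(5 - -1 \right)} \right)} + q{\left(154,A \right)} = \left(5 - -1\right)^{2} + \left(98 + 7134\right) = \left(5 + 1\right)^{2} + 7232 = 6^{2} + 7232 = 36 + 7232 = 7268$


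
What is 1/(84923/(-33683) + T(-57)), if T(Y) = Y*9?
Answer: -33683/17364302 ≈ -0.0019398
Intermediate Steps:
T(Y) = 9*Y
1/(84923/(-33683) + T(-57)) = 1/(84923/(-33683) + 9*(-57)) = 1/(84923*(-1/33683) - 513) = 1/(-84923/33683 - 513) = 1/(-17364302/33683) = -33683/17364302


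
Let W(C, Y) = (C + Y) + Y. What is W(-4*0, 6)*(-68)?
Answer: -816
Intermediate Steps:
W(C, Y) = C + 2*Y
W(-4*0, 6)*(-68) = (-4*0 + 2*6)*(-68) = (0 + 12)*(-68) = 12*(-68) = -816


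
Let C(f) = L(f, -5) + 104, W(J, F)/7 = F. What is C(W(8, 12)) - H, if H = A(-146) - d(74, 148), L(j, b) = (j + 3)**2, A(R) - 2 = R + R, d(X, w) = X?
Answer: 8037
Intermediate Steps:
W(J, F) = 7*F
A(R) = 2 + 2*R (A(R) = 2 + (R + R) = 2 + 2*R)
L(j, b) = (3 + j)**2
C(f) = 104 + (3 + f)**2 (C(f) = (3 + f)**2 + 104 = 104 + (3 + f)**2)
H = -364 (H = (2 + 2*(-146)) - 1*74 = (2 - 292) - 74 = -290 - 74 = -364)
C(W(8, 12)) - H = (104 + (3 + 7*12)**2) - 1*(-364) = (104 + (3 + 84)**2) + 364 = (104 + 87**2) + 364 = (104 + 7569) + 364 = 7673 + 364 = 8037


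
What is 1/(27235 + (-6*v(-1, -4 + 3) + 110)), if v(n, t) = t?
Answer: 1/27351 ≈ 3.6562e-5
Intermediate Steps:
1/(27235 + (-6*v(-1, -4 + 3) + 110)) = 1/(27235 + (-6*(-4 + 3) + 110)) = 1/(27235 + (-6*(-1) + 110)) = 1/(27235 + (6 + 110)) = 1/(27235 + 116) = 1/27351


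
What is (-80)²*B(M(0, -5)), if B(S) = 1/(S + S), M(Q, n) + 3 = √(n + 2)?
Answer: -800 - 800*I*√3/3 ≈ -800.0 - 461.88*I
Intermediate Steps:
M(Q, n) = -3 + √(2 + n) (M(Q, n) = -3 + √(n + 2) = -3 + √(2 + n))
B(S) = 1/(2*S)
(-80)²*B(M(0, -5)) = (-80)²*(1/(2*(-3 + √(2 - 5)))) = 6400*(1/(2*(-3 + √(-3)))) = 6400*(1/(2*(-3 + I*√3))) = 3200/(-3 + I*√3)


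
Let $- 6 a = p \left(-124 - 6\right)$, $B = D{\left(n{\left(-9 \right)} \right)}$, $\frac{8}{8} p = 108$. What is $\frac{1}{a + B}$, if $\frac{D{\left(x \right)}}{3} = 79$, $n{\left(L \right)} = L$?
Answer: $\frac{1}{2577} \approx 0.00038805$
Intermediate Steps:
$p = 108$
$D{\left(x \right)} = 237$ ($D{\left(x \right)} = 3 \cdot 79 = 237$)
$B = 237$
$a = 2340$ ($a = - \frac{108 \left(-124 - 6\right)}{6} = - \frac{108 \left(-130\right)}{6} = \left(- \frac{1}{6}\right) \left(-14040\right) = 2340$)
$\frac{1}{a + B} = \frac{1}{2340 + 237} = \frac{1}{2577}$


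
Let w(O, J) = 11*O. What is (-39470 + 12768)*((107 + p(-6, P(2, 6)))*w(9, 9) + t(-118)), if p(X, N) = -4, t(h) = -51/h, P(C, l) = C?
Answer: -16065218247/59 ≈ -2.7229e+8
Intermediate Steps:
(-39470 + 12768)*((107 + p(-6, P(2, 6)))*w(9, 9) + t(-118)) = (-39470 + 12768)*((107 - 4)*(11*9) - 51/(-118)) = -26702*(103*99 - 51*(-1/118)) = -26702*(10197 + 51/118) = -26702*1203297/118 = -16065218247/59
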